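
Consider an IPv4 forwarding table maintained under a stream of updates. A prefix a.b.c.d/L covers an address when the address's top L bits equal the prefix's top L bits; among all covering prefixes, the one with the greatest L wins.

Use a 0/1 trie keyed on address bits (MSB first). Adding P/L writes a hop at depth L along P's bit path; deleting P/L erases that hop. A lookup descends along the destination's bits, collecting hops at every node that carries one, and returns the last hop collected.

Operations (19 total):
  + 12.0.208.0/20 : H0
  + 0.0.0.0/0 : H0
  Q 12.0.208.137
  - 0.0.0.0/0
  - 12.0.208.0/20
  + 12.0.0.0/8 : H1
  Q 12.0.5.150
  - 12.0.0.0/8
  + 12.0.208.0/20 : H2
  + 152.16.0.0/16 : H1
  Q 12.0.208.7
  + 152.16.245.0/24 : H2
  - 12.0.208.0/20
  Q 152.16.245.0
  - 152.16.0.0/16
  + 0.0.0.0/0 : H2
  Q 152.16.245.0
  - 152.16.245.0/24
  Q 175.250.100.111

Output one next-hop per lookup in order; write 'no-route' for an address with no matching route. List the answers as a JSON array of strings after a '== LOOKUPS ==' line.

Process each operation:
  + 12.0.208.0/20 (H0) depth=20
  + 0.0.0.0/0 (H0) depth=0
  ? 12.0.208.137  path d0:H0→d1:-→d2:-→d3:-→d4:-→d5:-→d6:-→d7:-→d8:-→d9:-→d10:-→d11:-→d12:-→d13:-→d14:-→d15:-→d16:-→d17:-→d18:-→d19:-→d20:H0  best=H0
  del 0.0.0.0/0 (clear depth 0)
  del 12.0.208.0/20 (clear depth 20)
  + 12.0.0.0/8 (H1) depth=8
  ? 12.0.5.150  path d0:-→d1:-→d2:-→d3:-→d4:-→d5:-→d6:-→d7:-→d8:H1→d9:-→d10:-→d11:-→d12:-→d13:-→d14:-→d15:-→d16:-  best=H1
  del 12.0.0.0/8 (clear depth 8)
  + 12.0.208.0/20 (H2) depth=20
  + 152.16.0.0/16 (H1) depth=16
  ? 12.0.208.7  path d0:-→d1:-→d2:-→d3:-→d4:-→d5:-→d6:-→d7:-→d8:-→d9:-→d10:-→d11:-→d12:-→d13:-→d14:-→d15:-→d16:-→d17:-→d18:-→d19:-→d20:H2  best=H2
  + 152.16.245.0/24 (H2) depth=24
  del 12.0.208.0/20 (clear depth 20)
  ? 152.16.245.0  path d0:-→d1:-→d2:-→d3:-→d4:-→d5:-→d6:-→d7:-→d8:-→d9:-→d10:-→d11:-→d12:-→d13:-→d14:-→d15:-→d16:H1→d17:-→d18:-→d19:-→d20:-→d21:-→d22:-→d23:-→d24:H2  best=H2
  del 152.16.0.0/16 (clear depth 16)
  + 0.0.0.0/0 (H2) depth=0
  ? 152.16.245.0  path d0:H2→d1:-→d2:-→d3:-→d4:-→d5:-→d6:-→d7:-→d8:-→d9:-→d10:-→d11:-→d12:-→d13:-→d14:-→d15:-→d16:-→d17:-→d18:-→d19:-→d20:-→d21:-→d22:-→d23:-→d24:H2  best=H2
  del 152.16.245.0/24 (clear depth 24)
  ? 175.250.100.111  path d0:H2→d1:-→d2:-  best=H2

== LOOKUPS ==
["H0","H1","H2","H2","H2","H2"]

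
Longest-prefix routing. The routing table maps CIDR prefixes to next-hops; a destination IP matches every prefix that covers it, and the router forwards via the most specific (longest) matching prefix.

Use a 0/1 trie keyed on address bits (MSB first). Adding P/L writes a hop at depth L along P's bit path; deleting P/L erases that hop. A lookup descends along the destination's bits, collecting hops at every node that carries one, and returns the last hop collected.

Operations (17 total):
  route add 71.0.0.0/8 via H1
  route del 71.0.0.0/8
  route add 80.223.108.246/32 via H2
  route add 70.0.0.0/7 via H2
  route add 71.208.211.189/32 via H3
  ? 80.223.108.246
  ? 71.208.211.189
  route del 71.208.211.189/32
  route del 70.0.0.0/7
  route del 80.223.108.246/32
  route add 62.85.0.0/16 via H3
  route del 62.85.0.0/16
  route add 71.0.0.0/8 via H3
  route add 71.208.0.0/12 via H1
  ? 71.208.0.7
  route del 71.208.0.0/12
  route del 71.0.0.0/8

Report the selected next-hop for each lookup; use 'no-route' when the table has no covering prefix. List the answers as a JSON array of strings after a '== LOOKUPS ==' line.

Apply in order:
  + 71.0.0.0/8 (H1) depth=8
  del 71.0.0.0/8 (clear depth 8)
  + 80.223.108.246/32 (H2) depth=32
  + 70.0.0.0/7 (H2) depth=7
  + 71.208.211.189/32 (H3) depth=32
  ? 80.223.108.246  path d0:-→d1:-→d2:-→d3:-→d4:-→d5:-→d6:-→d7:-→d8:-→d9:-→d10:-→d11:-→d12:-→d13:-→d14:-→d15:-→d16:-→d17:-→d18:-→d19:-→d20:-→d21:-→d22:-→d23:-→d24:-→d25:-→d26:-→d27:-→d28:-→d29:-→d30:-→d31:-→d32:H2  best=H2
  ? 71.208.211.189  path d0:-→d1:-→d2:-→d3:-→d4:-→d5:-→d6:-→d7:H2→d8:-→d9:-→d10:-→d11:-→d12:-→d13:-→d14:-→d15:-→d16:-→d17:-→d18:-→d19:-→d20:-→d21:-→d22:-→d23:-→d24:-→d25:-→d26:-→d27:-→d28:-→d29:-→d30:-→d31:-→d32:H3  best=H3
  del 71.208.211.189/32 (clear depth 32)
  del 70.0.0.0/7 (clear depth 7)
  del 80.223.108.246/32 (clear depth 32)
  + 62.85.0.0/16 (H3) depth=16
  del 62.85.0.0/16 (clear depth 16)
  + 71.0.0.0/8 (H3) depth=8
  + 71.208.0.0/12 (H1) depth=12
  ? 71.208.0.7  path d0:-→d1:-→d2:-→d3:-→d4:-→d5:-→d6:-→d7:-→d8:H3→d9:-→d10:-→d11:-→d12:H1→d13:-→d14:-→d15:-→d16:-  best=H1
  del 71.208.0.0/12 (clear depth 12)
  del 71.0.0.0/8 (clear depth 8)

== LOOKUPS ==
["H2","H3","H1"]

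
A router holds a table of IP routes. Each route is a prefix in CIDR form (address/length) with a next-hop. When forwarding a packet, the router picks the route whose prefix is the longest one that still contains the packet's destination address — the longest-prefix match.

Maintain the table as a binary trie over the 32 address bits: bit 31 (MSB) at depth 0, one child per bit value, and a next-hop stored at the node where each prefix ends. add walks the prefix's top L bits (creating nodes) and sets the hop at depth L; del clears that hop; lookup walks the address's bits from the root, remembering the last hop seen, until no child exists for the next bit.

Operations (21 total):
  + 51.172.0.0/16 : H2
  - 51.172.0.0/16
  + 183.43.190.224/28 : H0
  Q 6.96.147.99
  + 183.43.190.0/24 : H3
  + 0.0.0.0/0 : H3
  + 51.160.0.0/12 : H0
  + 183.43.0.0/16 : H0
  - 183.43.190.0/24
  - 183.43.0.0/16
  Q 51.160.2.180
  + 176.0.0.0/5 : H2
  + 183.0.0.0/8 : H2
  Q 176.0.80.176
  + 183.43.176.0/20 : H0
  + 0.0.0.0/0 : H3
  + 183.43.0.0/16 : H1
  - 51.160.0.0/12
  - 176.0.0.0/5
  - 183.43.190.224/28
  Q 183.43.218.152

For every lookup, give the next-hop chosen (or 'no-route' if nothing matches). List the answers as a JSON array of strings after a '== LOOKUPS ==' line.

Trace:
  add 51.172.0.0/16 -> H2 at depth 16
  - 51.172.0.0/16 clear@16
  add 183.43.190.224/28 -> H0 at depth 28
  lookup 6.96.147.99: bits 00 walk d0:-→d1:-→d2:- -> no-route
  add 183.43.190.0/24 -> H3 at depth 24
  add 0.0.0.0/0 -> H3 at depth 0
  add 51.160.0.0/12 -> H0 at depth 12
  add 183.43.0.0/16 -> H0 at depth 16
  - 183.43.190.0/24 clear@24
  - 183.43.0.0/16 clear@16
  lookup 51.160.2.180: bits 001100111010 walk d0:H3→d1:-→d2:-→d3:-→d4:-→d5:-→d6:-→d7:-→d8:-→d9:-→d10:-→d11:-→d12:H0 -> H0
  add 176.0.0.0/5 -> H2 at depth 5
  add 183.0.0.0/8 -> H2 at depth 8
  lookup 176.0.80.176: bits 10110 walk d0:H3→d1:-→d2:-→d3:-→d4:-→d5:H2 -> H2
  add 183.43.176.0/20 -> H0 at depth 20
  add 0.0.0.0/0 -> H3 at depth 0
  add 183.43.0.0/16 -> H1 at depth 16
  - 51.160.0.0/12 clear@12
  - 176.0.0.0/5 clear@5
  - 183.43.190.224/28 clear@28
  lookup 183.43.218.152: bits 10110111001010111 walk d0:H3→d1:-→d2:-→d3:-→d4:-→d5:-→d6:-→d7:-→d8:H2→d9:-→d10:-→d11:-→d12:-→d13:-→d14:-→d15:-→d16:H1→d17:- -> H1

== LOOKUPS ==
["no-route","H0","H2","H1"]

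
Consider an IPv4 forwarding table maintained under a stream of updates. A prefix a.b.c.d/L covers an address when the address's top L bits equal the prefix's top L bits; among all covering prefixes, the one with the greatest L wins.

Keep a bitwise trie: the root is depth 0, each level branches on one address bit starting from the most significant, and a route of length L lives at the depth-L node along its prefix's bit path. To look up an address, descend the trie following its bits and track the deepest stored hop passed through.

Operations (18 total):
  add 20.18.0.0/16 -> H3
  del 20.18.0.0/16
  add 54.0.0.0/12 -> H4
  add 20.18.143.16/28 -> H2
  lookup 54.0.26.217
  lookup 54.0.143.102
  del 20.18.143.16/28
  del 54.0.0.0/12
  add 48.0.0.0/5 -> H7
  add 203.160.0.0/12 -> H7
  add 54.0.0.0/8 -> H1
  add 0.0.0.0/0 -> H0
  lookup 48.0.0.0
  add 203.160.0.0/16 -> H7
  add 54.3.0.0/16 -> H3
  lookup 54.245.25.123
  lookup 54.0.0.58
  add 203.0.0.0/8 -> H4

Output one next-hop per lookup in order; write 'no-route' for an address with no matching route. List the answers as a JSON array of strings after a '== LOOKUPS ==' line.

Process each operation:
  + 20.18.0.0/16 (H3) depth=16
  del 20.18.0.0/16 (clear depth 16)
  + 54.0.0.0/12 (H4) depth=12
  + 20.18.143.16/28 (H2) depth=28
  lookup 54.0.26.217: bits 001101100000 walk d0:-→d1:-→d2:-→d3:-→d4:-→d5:-→d6:-→d7:-→d8:-→d9:-→d10:-→d11:-→d12:H4 -> H4
  lookup 54.0.143.102: bits 001101100000 walk d0:-→d1:-→d2:-→d3:-→d4:-→d5:-→d6:-→d7:-→d8:-→d9:-→d10:-→d11:-→d12:H4 -> H4
  del 20.18.143.16/28 (clear depth 28)
  del 54.0.0.0/12 (clear depth 12)
  + 48.0.0.0/5 (H7) depth=5
  + 203.160.0.0/12 (H7) depth=12
  + 54.0.0.0/8 (H1) depth=8
  + 0.0.0.0/0 (H0) depth=0
  lookup 48.0.0.0: bits 00110 walk d0:H0→d1:-→d2:-→d3:-→d4:-→d5:H7 -> H7
  + 203.160.0.0/16 (H7) depth=16
  + 54.3.0.0/16 (H3) depth=16
  lookup 54.245.25.123: bits 00110110 walk d0:H0→d1:-→d2:-→d3:-→d4:-→d5:H7→d6:-→d7:-→d8:H1 -> H1
  lookup 54.0.0.58: bits 00110110000000 walk d0:H0→d1:-→d2:-→d3:-→d4:-→d5:H7→d6:-→d7:-→d8:H1→d9:-→d10:-→d11:-→d12:-→d13:-→d14:- -> H1
  + 203.0.0.0/8 (H4) depth=8

== LOOKUPS ==
["H4","H4","H7","H1","H1"]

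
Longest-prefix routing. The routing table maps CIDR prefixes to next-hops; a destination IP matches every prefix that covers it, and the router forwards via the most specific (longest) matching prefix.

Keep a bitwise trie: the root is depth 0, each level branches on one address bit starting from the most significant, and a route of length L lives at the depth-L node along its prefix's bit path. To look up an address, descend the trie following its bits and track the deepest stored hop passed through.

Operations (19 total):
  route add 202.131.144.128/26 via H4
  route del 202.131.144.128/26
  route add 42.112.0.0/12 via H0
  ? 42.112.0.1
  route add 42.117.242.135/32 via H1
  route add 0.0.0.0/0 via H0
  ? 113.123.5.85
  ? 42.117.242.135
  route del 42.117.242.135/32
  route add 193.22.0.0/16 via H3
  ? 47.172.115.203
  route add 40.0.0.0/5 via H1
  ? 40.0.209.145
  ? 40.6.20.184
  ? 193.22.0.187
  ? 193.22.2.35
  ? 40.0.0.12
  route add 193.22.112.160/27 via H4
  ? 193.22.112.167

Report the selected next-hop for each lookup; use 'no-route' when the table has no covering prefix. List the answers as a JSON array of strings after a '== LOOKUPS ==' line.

Trace:
  add 202.131.144.128/26 -> H4 at depth 26
  del 202.131.144.128/26 (clear depth 26)
  add 42.112.0.0/12 -> H0 at depth 12
  ? 42.112.0.1  path d0:-→d1:-→d2:-→d3:-→d4:-→d5:-→d6:-→d7:-→d8:-→d9:-→d10:-→d11:-→d12:H0  best=H0
  add 42.117.242.135/32 -> H1 at depth 32
  add 0.0.0.0/0 -> H0 at depth 0
  ? 113.123.5.85  path d0:H0→d1:-  best=H0
  ? 42.117.242.135  path d0:H0→d1:-→d2:-→d3:-→d4:-→d5:-→d6:-→d7:-→d8:-→d9:-→d10:-→d11:-→d12:H0→d13:-→d14:-→d15:-→d16:-→d17:-→d18:-→d19:-→d20:-→d21:-→d22:-→d23:-→d24:-→d25:-→d26:-→d27:-→d28:-→d29:-→d30:-→d31:-→d32:H1  best=H1
  del 42.117.242.135/32 (clear depth 32)
  add 193.22.0.0/16 -> H3 at depth 16
  ? 47.172.115.203  path d0:H0→d1:-→d2:-→d3:-→d4:-→d5:-  best=H0
  add 40.0.0.0/5 -> H1 at depth 5
  ? 40.0.209.145  path d0:H0→d1:-→d2:-→d3:-→d4:-→d5:H1→d6:-  best=H1
  ? 40.6.20.184  path d0:H0→d1:-→d2:-→d3:-→d4:-→d5:H1→d6:-  best=H1
  ? 193.22.0.187  path d0:H0→d1:-→d2:-→d3:-→d4:-→d5:-→d6:-→d7:-→d8:-→d9:-→d10:-→d11:-→d12:-→d13:-→d14:-→d15:-→d16:H3  best=H3
  ? 193.22.2.35  path d0:H0→d1:-→d2:-→d3:-→d4:-→d5:-→d6:-→d7:-→d8:-→d9:-→d10:-→d11:-→d12:-→d13:-→d14:-→d15:-→d16:H3  best=H3
  ? 40.0.0.12  path d0:H0→d1:-→d2:-→d3:-→d4:-→d5:H1→d6:-  best=H1
  add 193.22.112.160/27 -> H4 at depth 27
  ? 193.22.112.167  path d0:H0→d1:-→d2:-→d3:-→d4:-→d5:-→d6:-→d7:-→d8:-→d9:-→d10:-→d11:-→d12:-→d13:-→d14:-→d15:-→d16:H3→d17:-→d18:-→d19:-→d20:-→d21:-→d22:-→d23:-→d24:-→d25:-→d26:-→d27:H4  best=H4

== LOOKUPS ==
["H0","H0","H1","H0","H1","H1","H3","H3","H1","H4"]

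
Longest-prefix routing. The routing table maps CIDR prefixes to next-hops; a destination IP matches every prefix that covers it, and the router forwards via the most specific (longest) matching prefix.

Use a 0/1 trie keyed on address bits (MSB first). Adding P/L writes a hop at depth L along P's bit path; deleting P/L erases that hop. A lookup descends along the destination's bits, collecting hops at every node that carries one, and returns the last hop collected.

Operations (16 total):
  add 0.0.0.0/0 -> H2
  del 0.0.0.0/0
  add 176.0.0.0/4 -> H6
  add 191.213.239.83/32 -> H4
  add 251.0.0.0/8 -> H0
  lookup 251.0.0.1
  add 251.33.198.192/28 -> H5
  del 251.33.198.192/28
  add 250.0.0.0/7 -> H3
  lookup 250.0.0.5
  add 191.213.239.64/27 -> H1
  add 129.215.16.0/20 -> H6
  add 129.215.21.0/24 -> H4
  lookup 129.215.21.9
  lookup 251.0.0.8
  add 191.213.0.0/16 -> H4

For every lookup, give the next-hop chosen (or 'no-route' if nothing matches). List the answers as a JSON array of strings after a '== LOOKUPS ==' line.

Apply in order:
  add 0.0.0.0/0 -> H2 at depth 0
  del 0.0.0.0/0 (clear depth 0)
  add 176.0.0.0/4 -> H6 at depth 4
  add 191.213.239.83/32 -> H4 at depth 32
  add 251.0.0.0/8 -> H0 at depth 8
  lookup 251.0.0.1: bits 11111011 walk d0:-→d1:-→d2:-→d3:-→d4:-→d5:-→d6:-→d7:-→d8:H0 -> H0
  add 251.33.198.192/28 -> H5 at depth 28
  del 251.33.198.192/28 (clear depth 28)
  add 250.0.0.0/7 -> H3 at depth 7
  lookup 250.0.0.5: bits 1111101 walk d0:-→d1:-→d2:-→d3:-→d4:-→d5:-→d6:-→d7:H3 -> H3
  add 191.213.239.64/27 -> H1 at depth 27
  add 129.215.16.0/20 -> H6 at depth 20
  add 129.215.21.0/24 -> H4 at depth 24
  lookup 129.215.21.9: bits 100000011101011100010101 walk d0:-→d1:-→d2:-→d3:-→d4:-→d5:-→d6:-→d7:-→d8:-→d9:-→d10:-→d11:-→d12:-→d13:-→d14:-→d15:-→d16:-→d17:-→d18:-→d19:-→d20:H6→d21:-→d22:-→d23:-→d24:H4 -> H4
  lookup 251.0.0.8: bits 1111101100 walk d0:-→d1:-→d2:-→d3:-→d4:-→d5:-→d6:-→d7:H3→d8:H0→d9:-→d10:- -> H0
  add 191.213.0.0/16 -> H4 at depth 16

== LOOKUPS ==
["H0","H3","H4","H0"]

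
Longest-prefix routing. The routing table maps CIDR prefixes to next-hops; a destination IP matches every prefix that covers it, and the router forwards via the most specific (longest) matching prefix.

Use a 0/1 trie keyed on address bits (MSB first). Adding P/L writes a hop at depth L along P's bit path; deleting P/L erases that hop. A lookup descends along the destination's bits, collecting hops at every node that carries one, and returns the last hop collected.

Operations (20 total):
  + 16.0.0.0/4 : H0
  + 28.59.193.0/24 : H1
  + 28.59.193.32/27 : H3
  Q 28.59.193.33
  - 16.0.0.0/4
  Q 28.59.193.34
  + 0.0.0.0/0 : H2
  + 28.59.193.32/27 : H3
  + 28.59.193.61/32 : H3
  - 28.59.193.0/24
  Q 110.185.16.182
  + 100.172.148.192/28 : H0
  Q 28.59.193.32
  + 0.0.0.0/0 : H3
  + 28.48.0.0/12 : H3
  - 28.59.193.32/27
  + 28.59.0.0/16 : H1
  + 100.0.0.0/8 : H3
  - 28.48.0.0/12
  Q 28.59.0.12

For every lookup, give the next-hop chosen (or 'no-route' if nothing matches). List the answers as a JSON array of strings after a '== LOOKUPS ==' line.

Process each operation:
  add 16.0.0.0/4 -> H0 at depth 4
  add 28.59.193.0/24 -> H1 at depth 24
  add 28.59.193.32/27 -> H3 at depth 27
  ? 28.59.193.33  path d0:-→d1:-→d2:-→d3:-→d4:H0→d5:-→d6:-→d7:-→d8:-→d9:-→d10:-→d11:-→d12:-→d13:-→d14:-→d15:-→d16:-→d17:-→d18:-→d19:-→d20:-→d21:-→d22:-→d23:-→d24:H1→d25:-→d26:-→d27:H3  best=H3
  del 16.0.0.0/4 (clear depth 4)
  ? 28.59.193.34  path d0:-→d1:-→d2:-→d3:-→d4:-→d5:-→d6:-→d7:-→d8:-→d9:-→d10:-→d11:-→d12:-→d13:-→d14:-→d15:-→d16:-→d17:-→d18:-→d19:-→d20:-→d21:-→d22:-→d23:-→d24:H1→d25:-→d26:-→d27:H3  best=H3
  add 0.0.0.0/0 -> H2 at depth 0
  add 28.59.193.32/27 -> H3 at depth 27
  add 28.59.193.61/32 -> H3 at depth 32
  del 28.59.193.0/24 (clear depth 24)
  ? 110.185.16.182  path d0:H2→d1:-  best=H2
  add 100.172.148.192/28 -> H0 at depth 28
  ? 28.59.193.32  path d0:H2→d1:-→d2:-→d3:-→d4:-→d5:-→d6:-→d7:-→d8:-→d9:-→d10:-→d11:-→d12:-→d13:-→d14:-→d15:-→d16:-→d17:-→d18:-→d19:-→d20:-→d21:-→d22:-→d23:-→d24:-→d25:-→d26:-→d27:H3  best=H3
  add 0.0.0.0/0 -> H3 at depth 0
  add 28.48.0.0/12 -> H3 at depth 12
  del 28.59.193.32/27 (clear depth 27)
  add 28.59.0.0/16 -> H1 at depth 16
  add 100.0.0.0/8 -> H3 at depth 8
  del 28.48.0.0/12 (clear depth 12)
  ? 28.59.0.12  path d0:H3→d1:-→d2:-→d3:-→d4:-→d5:-→d6:-→d7:-→d8:-→d9:-→d10:-→d11:-→d12:-→d13:-→d14:-→d15:-→d16:H1  best=H1

== LOOKUPS ==
["H3","H3","H2","H3","H1"]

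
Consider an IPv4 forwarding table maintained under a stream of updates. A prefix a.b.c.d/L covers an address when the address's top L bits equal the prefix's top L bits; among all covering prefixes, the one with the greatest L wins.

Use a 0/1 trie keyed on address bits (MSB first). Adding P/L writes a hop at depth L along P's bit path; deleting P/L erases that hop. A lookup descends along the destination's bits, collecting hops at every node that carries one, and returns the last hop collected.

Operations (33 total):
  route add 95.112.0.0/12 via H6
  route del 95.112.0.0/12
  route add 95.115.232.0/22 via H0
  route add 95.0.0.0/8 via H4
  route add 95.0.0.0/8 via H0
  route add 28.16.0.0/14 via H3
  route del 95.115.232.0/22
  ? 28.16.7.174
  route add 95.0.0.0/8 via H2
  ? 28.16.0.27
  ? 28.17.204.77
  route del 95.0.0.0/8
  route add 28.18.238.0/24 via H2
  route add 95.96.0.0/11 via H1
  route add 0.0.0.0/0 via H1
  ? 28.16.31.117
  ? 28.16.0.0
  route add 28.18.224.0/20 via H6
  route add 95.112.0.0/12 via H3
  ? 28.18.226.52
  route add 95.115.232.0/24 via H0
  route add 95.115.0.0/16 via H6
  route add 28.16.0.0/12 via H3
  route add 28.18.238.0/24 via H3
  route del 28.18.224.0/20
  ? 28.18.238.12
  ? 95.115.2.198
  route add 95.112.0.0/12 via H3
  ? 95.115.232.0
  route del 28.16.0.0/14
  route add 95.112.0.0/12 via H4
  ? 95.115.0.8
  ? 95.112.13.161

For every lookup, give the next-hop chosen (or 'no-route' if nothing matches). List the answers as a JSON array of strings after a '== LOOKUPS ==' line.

Trace:
  add 95.112.0.0/12 -> H6 at depth 12
  - 95.112.0.0/12 clear@12
  add 95.115.232.0/22 -> H0 at depth 22
  add 95.0.0.0/8 -> H4 at depth 8
  add 95.0.0.0/8 -> H0 at depth 8
  add 28.16.0.0/14 -> H3 at depth 14
  - 95.115.232.0/22 clear@22
  lookup 28.16.7.174: bits 00011100000100 walk d0:-→d1:-→d2:-→d3:-→d4:-→d5:-→d6:-→d7:-→d8:-→d9:-→d10:-→d11:-→d12:-→d13:-→d14:H3 -> H3
  add 95.0.0.0/8 -> H2 at depth 8
  lookup 28.16.0.27: bits 00011100000100 walk d0:-→d1:-→d2:-→d3:-→d4:-→d5:-→d6:-→d7:-→d8:-→d9:-→d10:-→d11:-→d12:-→d13:-→d14:H3 -> H3
  lookup 28.17.204.77: bits 00011100000100 walk d0:-→d1:-→d2:-→d3:-→d4:-→d5:-→d6:-→d7:-→d8:-→d9:-→d10:-→d11:-→d12:-→d13:-→d14:H3 -> H3
  - 95.0.0.0/8 clear@8
  add 28.18.238.0/24 -> H2 at depth 24
  add 95.96.0.0/11 -> H1 at depth 11
  add 0.0.0.0/0 -> H1 at depth 0
  lookup 28.16.31.117: bits 00011100000100 walk d0:H1→d1:-→d2:-→d3:-→d4:-→d5:-→d6:-→d7:-→d8:-→d9:-→d10:-→d11:-→d12:-→d13:-→d14:H3 -> H3
  lookup 28.16.0.0: bits 00011100000100 walk d0:H1→d1:-→d2:-→d3:-→d4:-→d5:-→d6:-→d7:-→d8:-→d9:-→d10:-→d11:-→d12:-→d13:-→d14:H3 -> H3
  add 28.18.224.0/20 -> H6 at depth 20
  add 95.112.0.0/12 -> H3 at depth 12
  lookup 28.18.226.52: bits 00011100000100101110 walk d0:H1→d1:-→d2:-→d3:-→d4:-→d5:-→d6:-→d7:-→d8:-→d9:-→d10:-→d11:-→d12:-→d13:-→d14:H3→d15:-→d16:-→d17:-→d18:-→d19:-→d20:H6 -> H6
  add 95.115.232.0/24 -> H0 at depth 24
  add 95.115.0.0/16 -> H6 at depth 16
  add 28.16.0.0/12 -> H3 at depth 12
  add 28.18.238.0/24 -> H3 at depth 24
  - 28.18.224.0/20 clear@20
  lookup 28.18.238.12: bits 000111000001001011101110 walk d0:H1→d1:-→d2:-→d3:-→d4:-→d5:-→d6:-→d7:-→d8:-→d9:-→d10:-→d11:-→d12:H3→d13:-→d14:H3→d15:-→d16:-→d17:-→d18:-→d19:-→d20:-→d21:-→d22:-→d23:-→d24:H3 -> H3
  lookup 95.115.2.198: bits 0101111101110011 walk d0:H1→d1:-→d2:-→d3:-→d4:-→d5:-→d6:-→d7:-→d8:-→d9:-→d10:-→d11:H1→d12:H3→d13:-→d14:-→d15:-→d16:H6 -> H6
  add 95.112.0.0/12 -> H3 at depth 12
  lookup 95.115.232.0: bits 010111110111001111101000 walk d0:H1→d1:-→d2:-→d3:-→d4:-→d5:-→d6:-→d7:-→d8:-→d9:-→d10:-→d11:H1→d12:H3→d13:-→d14:-→d15:-→d16:H6→d17:-→d18:-→d19:-→d20:-→d21:-→d22:-→d23:-→d24:H0 -> H0
  - 28.16.0.0/14 clear@14
  add 95.112.0.0/12 -> H4 at depth 12
  lookup 95.115.0.8: bits 0101111101110011 walk d0:H1→d1:-→d2:-→d3:-→d4:-→d5:-→d6:-→d7:-→d8:-→d9:-→d10:-→d11:H1→d12:H4→d13:-→d14:-→d15:-→d16:H6 -> H6
  lookup 95.112.13.161: bits 01011111011100 walk d0:H1→d1:-→d2:-→d3:-→d4:-→d5:-→d6:-→d7:-→d8:-→d9:-→d10:-→d11:H1→d12:H4→d13:-→d14:- -> H4

== LOOKUPS ==
["H3","H3","H3","H3","H3","H6","H3","H6","H0","H6","H4"]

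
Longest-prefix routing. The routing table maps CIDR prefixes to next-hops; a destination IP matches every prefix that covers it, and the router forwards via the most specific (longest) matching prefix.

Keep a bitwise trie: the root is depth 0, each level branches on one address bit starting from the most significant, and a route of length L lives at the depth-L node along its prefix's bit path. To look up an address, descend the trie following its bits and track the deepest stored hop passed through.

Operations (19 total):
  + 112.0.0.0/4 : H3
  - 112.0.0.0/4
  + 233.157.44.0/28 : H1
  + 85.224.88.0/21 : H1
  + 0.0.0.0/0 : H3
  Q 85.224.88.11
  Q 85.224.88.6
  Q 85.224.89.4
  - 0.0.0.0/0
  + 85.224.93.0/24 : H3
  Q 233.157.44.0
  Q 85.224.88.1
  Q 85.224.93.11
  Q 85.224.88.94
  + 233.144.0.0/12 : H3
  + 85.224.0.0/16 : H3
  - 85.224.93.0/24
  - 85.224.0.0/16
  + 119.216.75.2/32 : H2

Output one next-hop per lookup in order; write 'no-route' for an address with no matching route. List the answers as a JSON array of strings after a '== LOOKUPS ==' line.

Apply in order:
  add 112.0.0.0/4 -> H3 at depth 4
  - 112.0.0.0/4 clear@4
  add 233.157.44.0/28 -> H1 at depth 28
  add 85.224.88.0/21 -> H1 at depth 21
  add 0.0.0.0/0 -> H3 at depth 0
  lookup 85.224.88.11: bits 010101011110000001011 walk d0:H3→d1:-→d2:-→d3:-→d4:-→d5:-→d6:-→d7:-→d8:-→d9:-→d10:-→d11:-→d12:-→d13:-→d14:-→d15:-→d16:-→d17:-→d18:-→d19:-→d20:-→d21:H1 -> H1
  lookup 85.224.88.6: bits 010101011110000001011 walk d0:H3→d1:-→d2:-→d3:-→d4:-→d5:-→d6:-→d7:-→d8:-→d9:-→d10:-→d11:-→d12:-→d13:-→d14:-→d15:-→d16:-→d17:-→d18:-→d19:-→d20:-→d21:H1 -> H1
  lookup 85.224.89.4: bits 010101011110000001011 walk d0:H3→d1:-→d2:-→d3:-→d4:-→d5:-→d6:-→d7:-→d8:-→d9:-→d10:-→d11:-→d12:-→d13:-→d14:-→d15:-→d16:-→d17:-→d18:-→d19:-→d20:-→d21:H1 -> H1
  - 0.0.0.0/0 clear@0
  add 85.224.93.0/24 -> H3 at depth 24
  lookup 233.157.44.0: bits 1110100110011101001011000000 walk d0:-→d1:-→d2:-→d3:-→d4:-→d5:-→d6:-→d7:-→d8:-→d9:-→d10:-→d11:-→d12:-→d13:-→d14:-→d15:-→d16:-→d17:-→d18:-→d19:-→d20:-→d21:-→d22:-→d23:-→d24:-→d25:-→d26:-→d27:-→d28:H1 -> H1
  lookup 85.224.88.1: bits 010101011110000001011 walk d0:-→d1:-→d2:-→d3:-→d4:-→d5:-→d6:-→d7:-→d8:-→d9:-→d10:-→d11:-→d12:-→d13:-→d14:-→d15:-→d16:-→d17:-→d18:-→d19:-→d20:-→d21:H1 -> H1
  lookup 85.224.93.11: bits 010101011110000001011101 walk d0:-→d1:-→d2:-→d3:-→d4:-→d5:-→d6:-→d7:-→d8:-→d9:-→d10:-→d11:-→d12:-→d13:-→d14:-→d15:-→d16:-→d17:-→d18:-→d19:-→d20:-→d21:H1→d22:-→d23:-→d24:H3 -> H3
  lookup 85.224.88.94: bits 010101011110000001011 walk d0:-→d1:-→d2:-→d3:-→d4:-→d5:-→d6:-→d7:-→d8:-→d9:-→d10:-→d11:-→d12:-→d13:-→d14:-→d15:-→d16:-→d17:-→d18:-→d19:-→d20:-→d21:H1 -> H1
  add 233.144.0.0/12 -> H3 at depth 12
  add 85.224.0.0/16 -> H3 at depth 16
  - 85.224.93.0/24 clear@24
  - 85.224.0.0/16 clear@16
  add 119.216.75.2/32 -> H2 at depth 32

== LOOKUPS ==
["H1","H1","H1","H1","H1","H3","H1"]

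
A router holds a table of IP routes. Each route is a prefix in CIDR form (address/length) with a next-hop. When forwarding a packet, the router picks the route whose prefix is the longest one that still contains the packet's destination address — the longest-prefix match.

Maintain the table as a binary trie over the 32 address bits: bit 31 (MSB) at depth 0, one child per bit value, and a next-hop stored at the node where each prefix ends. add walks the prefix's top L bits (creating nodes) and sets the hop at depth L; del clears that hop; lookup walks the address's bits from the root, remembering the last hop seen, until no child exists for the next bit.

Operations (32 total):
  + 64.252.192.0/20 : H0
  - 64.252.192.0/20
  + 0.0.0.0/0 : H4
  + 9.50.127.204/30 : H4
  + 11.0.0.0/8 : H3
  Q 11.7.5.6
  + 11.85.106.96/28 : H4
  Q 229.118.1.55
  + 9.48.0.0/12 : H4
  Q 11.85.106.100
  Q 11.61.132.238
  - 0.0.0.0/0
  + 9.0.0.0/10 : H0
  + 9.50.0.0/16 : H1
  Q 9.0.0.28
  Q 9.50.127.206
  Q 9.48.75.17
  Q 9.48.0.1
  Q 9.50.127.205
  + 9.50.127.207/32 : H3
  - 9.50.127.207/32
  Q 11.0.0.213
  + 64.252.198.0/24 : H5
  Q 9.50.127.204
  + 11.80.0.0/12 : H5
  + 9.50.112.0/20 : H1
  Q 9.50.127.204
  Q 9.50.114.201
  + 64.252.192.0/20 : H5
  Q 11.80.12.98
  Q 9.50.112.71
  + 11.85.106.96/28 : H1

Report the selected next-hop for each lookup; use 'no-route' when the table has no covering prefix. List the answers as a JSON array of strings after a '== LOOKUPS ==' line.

Apply in order:
  + 64.252.192.0/20 (H0) depth=20
  - 64.252.192.0/20 clear@20
  + 0.0.0.0/0 (H4) depth=0
  + 9.50.127.204/30 (H4) depth=30
  + 11.0.0.0/8 (H3) depth=8
  Q 11.7.5.6: descend 00001011 ; hops seen [H4,H3] ; pick H3
  + 11.85.106.96/28 (H4) depth=28
  Q 229.118.1.55: descend ε ; hops seen [H4] ; pick H4
  + 9.48.0.0/12 (H4) depth=12
  Q 11.85.106.100: descend 0000101101010101011010100110 ; hops seen [H4,H3,H4] ; pick H4
  Q 11.61.132.238: descend 000010110 ; hops seen [H4,H3] ; pick H3
  - 0.0.0.0/0 clear@0
  + 9.0.0.0/10 (H0) depth=10
  + 9.50.0.0/16 (H1) depth=16
  Q 9.0.0.28: descend 0000100100 ; hops seen [H0] ; pick H0
  Q 9.50.127.206: descend 000010010011001001111111110011 ; hops seen [H0,H4,H1,H4] ; pick H4
  Q 9.48.75.17: descend 00001001001100 ; hops seen [H0,H4] ; pick H4
  Q 9.48.0.1: descend 00001001001100 ; hops seen [H0,H4] ; pick H4
  Q 9.50.127.205: descend 000010010011001001111111110011 ; hops seen [H0,H4,H1,H4] ; pick H4
  + 9.50.127.207/32 (H3) depth=32
  - 9.50.127.207/32 clear@32
  Q 11.0.0.213: descend 000010110 ; hops seen [H3] ; pick H3
  + 64.252.198.0/24 (H5) depth=24
  Q 9.50.127.204: descend 000010010011001001111111110011 ; hops seen [H0,H4,H1,H4] ; pick H4
  + 11.80.0.0/12 (H5) depth=12
  + 9.50.112.0/20 (H1) depth=20
  Q 9.50.127.204: descend 000010010011001001111111110011 ; hops seen [H0,H4,H1,H1,H4] ; pick H4
  Q 9.50.114.201: descend 00001001001100100111 ; hops seen [H0,H4,H1,H1] ; pick H1
  + 64.252.192.0/20 (H5) depth=20
  Q 11.80.12.98: descend 0000101101010 ; hops seen [H3,H5] ; pick H5
  Q 9.50.112.71: descend 00001001001100100111 ; hops seen [H0,H4,H1,H1] ; pick H1
  + 11.85.106.96/28 (H1) depth=28

== LOOKUPS ==
["H3","H4","H4","H3","H0","H4","H4","H4","H4","H3","H4","H4","H1","H5","H1"]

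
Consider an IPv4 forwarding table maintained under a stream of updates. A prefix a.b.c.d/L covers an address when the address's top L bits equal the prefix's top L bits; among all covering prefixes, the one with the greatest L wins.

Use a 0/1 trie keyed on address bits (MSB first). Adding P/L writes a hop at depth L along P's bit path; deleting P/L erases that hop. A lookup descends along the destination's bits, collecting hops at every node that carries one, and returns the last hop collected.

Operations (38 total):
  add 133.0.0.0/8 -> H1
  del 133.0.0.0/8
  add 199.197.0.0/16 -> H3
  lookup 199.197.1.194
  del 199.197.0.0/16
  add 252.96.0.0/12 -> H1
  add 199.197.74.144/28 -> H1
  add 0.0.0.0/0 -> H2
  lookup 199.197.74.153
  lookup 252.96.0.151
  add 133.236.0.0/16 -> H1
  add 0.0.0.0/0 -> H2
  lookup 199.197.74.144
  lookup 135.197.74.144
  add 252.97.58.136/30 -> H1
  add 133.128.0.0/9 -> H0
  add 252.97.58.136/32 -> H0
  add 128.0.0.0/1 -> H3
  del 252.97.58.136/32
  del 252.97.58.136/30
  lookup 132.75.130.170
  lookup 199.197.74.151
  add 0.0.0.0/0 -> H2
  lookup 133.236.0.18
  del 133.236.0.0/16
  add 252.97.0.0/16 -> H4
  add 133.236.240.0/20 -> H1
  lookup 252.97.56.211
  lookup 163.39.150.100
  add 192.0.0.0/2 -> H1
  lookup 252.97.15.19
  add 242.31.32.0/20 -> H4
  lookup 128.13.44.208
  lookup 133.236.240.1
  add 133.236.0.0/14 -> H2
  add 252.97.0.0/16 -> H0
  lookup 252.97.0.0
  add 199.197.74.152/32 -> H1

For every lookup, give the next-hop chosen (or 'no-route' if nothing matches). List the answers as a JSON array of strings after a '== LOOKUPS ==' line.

Apply in order:
  add 133.0.0.0/8 -> H1 at depth 8
  - 133.0.0.0/8 clear@8
  add 199.197.0.0/16 -> H3 at depth 16
  lookup 199.197.1.194: bits 1100011111000101 walk d0:-→d1:-→d2:-→d3:-→d4:-→d5:-→d6:-→d7:-→d8:-→d9:-→d10:-→d11:-→d12:-→d13:-→d14:-→d15:-→d16:H3 -> H3
  - 199.197.0.0/16 clear@16
  add 252.96.0.0/12 -> H1 at depth 12
  add 199.197.74.144/28 -> H1 at depth 28
  add 0.0.0.0/0 -> H2 at depth 0
  lookup 199.197.74.153: bits 1100011111000101010010101001 walk d0:H2→d1:-→d2:-→d3:-→d4:-→d5:-→d6:-→d7:-→d8:-→d9:-→d10:-→d11:-→d12:-→d13:-→d14:-→d15:-→d16:-→d17:-→d18:-→d19:-→d20:-→d21:-→d22:-→d23:-→d24:-→d25:-→d26:-→d27:-→d28:H1 -> H1
  lookup 252.96.0.151: bits 111111000110 walk d0:H2→d1:-→d2:-→d3:-→d4:-→d5:-→d6:-→d7:-→d8:-→d9:-→d10:-→d11:-→d12:H1 -> H1
  add 133.236.0.0/16 -> H1 at depth 16
  add 0.0.0.0/0 -> H2 at depth 0
  lookup 199.197.74.144: bits 1100011111000101010010101001 walk d0:H2→d1:-→d2:-→d3:-→d4:-→d5:-→d6:-→d7:-→d8:-→d9:-→d10:-→d11:-→d12:-→d13:-→d14:-→d15:-→d16:-→d17:-→d18:-→d19:-→d20:-→d21:-→d22:-→d23:-→d24:-→d25:-→d26:-→d27:-→d28:H1 -> H1
  lookup 135.197.74.144: bits 100001 walk d0:H2→d1:-→d2:-→d3:-→d4:-→d5:-→d6:- -> H2
  add 252.97.58.136/30 -> H1 at depth 30
  add 133.128.0.0/9 -> H0 at depth 9
  add 252.97.58.136/32 -> H0 at depth 32
  add 128.0.0.0/1 -> H3 at depth 1
  - 252.97.58.136/32 clear@32
  - 252.97.58.136/30 clear@30
  lookup 132.75.130.170: bits 1000010 walk d0:H2→d1:H3→d2:-→d3:-→d4:-→d5:-→d6:-→d7:- -> H3
  lookup 199.197.74.151: bits 1100011111000101010010101001 walk d0:H2→d1:H3→d2:-→d3:-→d4:-→d5:-→d6:-→d7:-→d8:-→d9:-→d10:-→d11:-→d12:-→d13:-→d14:-→d15:-→d16:-→d17:-→d18:-→d19:-→d20:-→d21:-→d22:-→d23:-→d24:-→d25:-→d26:-→d27:-→d28:H1 -> H1
  add 0.0.0.0/0 -> H2 at depth 0
  lookup 133.236.0.18: bits 1000010111101100 walk d0:H2→d1:H3→d2:-→d3:-→d4:-→d5:-→d6:-→d7:-→d8:-→d9:H0→d10:-→d11:-→d12:-→d13:-→d14:-→d15:-→d16:H1 -> H1
  - 133.236.0.0/16 clear@16
  add 252.97.0.0/16 -> H4 at depth 16
  add 133.236.240.0/20 -> H1 at depth 20
  lookup 252.97.56.211: bits 1111110001100001001110 walk d0:H2→d1:H3→d2:-→d3:-→d4:-→d5:-→d6:-→d7:-→d8:-→d9:-→d10:-→d11:-→d12:H1→d13:-→d14:-→d15:-→d16:H4→d17:-→d18:-→d19:-→d20:-→d21:-→d22:- -> H4
  lookup 163.39.150.100: bits 10 walk d0:H2→d1:H3→d2:- -> H3
  add 192.0.0.0/2 -> H1 at depth 2
  lookup 252.97.15.19: bits 111111000110000100 walk d0:H2→d1:H3→d2:H1→d3:-→d4:-→d5:-→d6:-→d7:-→d8:-→d9:-→d10:-→d11:-→d12:H1→d13:-→d14:-→d15:-→d16:H4→d17:-→d18:- -> H4
  add 242.31.32.0/20 -> H4 at depth 20
  lookup 128.13.44.208: bits 10000 walk d0:H2→d1:H3→d2:-→d3:-→d4:-→d5:- -> H3
  lookup 133.236.240.1: bits 10000101111011001111 walk d0:H2→d1:H3→d2:-→d3:-→d4:-→d5:-→d6:-→d7:-→d8:-→d9:H0→d10:-→d11:-→d12:-→d13:-→d14:-→d15:-→d16:-→d17:-→d18:-→d19:-→d20:H1 -> H1
  add 133.236.0.0/14 -> H2 at depth 14
  add 252.97.0.0/16 -> H0 at depth 16
  lookup 252.97.0.0: bits 111111000110000100 walk d0:H2→d1:H3→d2:H1→d3:-→d4:-→d5:-→d6:-→d7:-→d8:-→d9:-→d10:-→d11:-→d12:H1→d13:-→d14:-→d15:-→d16:H0→d17:-→d18:- -> H0
  add 199.197.74.152/32 -> H1 at depth 32

== LOOKUPS ==
["H3","H1","H1","H1","H2","H3","H1","H1","H4","H3","H4","H3","H1","H0"]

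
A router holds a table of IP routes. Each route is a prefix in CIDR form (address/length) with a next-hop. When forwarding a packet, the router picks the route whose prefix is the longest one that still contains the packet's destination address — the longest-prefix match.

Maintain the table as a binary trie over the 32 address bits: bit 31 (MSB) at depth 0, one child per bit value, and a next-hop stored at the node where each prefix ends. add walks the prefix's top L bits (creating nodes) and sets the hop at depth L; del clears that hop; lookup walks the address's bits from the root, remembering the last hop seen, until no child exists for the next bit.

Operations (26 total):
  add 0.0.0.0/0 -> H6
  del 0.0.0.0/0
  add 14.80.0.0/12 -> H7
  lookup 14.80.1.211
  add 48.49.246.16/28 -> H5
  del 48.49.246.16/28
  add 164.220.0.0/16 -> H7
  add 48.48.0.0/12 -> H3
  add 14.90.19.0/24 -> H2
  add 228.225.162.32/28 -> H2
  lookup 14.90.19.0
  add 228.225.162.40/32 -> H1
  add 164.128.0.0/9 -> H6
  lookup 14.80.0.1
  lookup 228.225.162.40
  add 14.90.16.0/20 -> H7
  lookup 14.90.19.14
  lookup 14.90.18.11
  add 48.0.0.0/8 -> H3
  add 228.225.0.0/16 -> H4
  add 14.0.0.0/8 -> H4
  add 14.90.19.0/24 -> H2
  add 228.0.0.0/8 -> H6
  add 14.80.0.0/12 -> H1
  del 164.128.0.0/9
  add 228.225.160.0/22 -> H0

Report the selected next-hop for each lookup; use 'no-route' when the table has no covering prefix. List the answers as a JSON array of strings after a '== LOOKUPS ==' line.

Trace:
  add 0.0.0.0/0 -> H6 at depth 0
  del 0.0.0.0/0 (clear depth 0)
  add 14.80.0.0/12 -> H7 at depth 12
  lookup 14.80.1.211: bits 000011100101 walk d0:-→d1:-→d2:-→d3:-→d4:-→d5:-→d6:-→d7:-→d8:-→d9:-→d10:-→d11:-→d12:H7 -> H7
  add 48.49.246.16/28 -> H5 at depth 28
  del 48.49.246.16/28 (clear depth 28)
  add 164.220.0.0/16 -> H7 at depth 16
  add 48.48.0.0/12 -> H3 at depth 12
  add 14.90.19.0/24 -> H2 at depth 24
  add 228.225.162.32/28 -> H2 at depth 28
  lookup 14.90.19.0: bits 000011100101101000010011 walk d0:-→d1:-→d2:-→d3:-→d4:-→d5:-→d6:-→d7:-→d8:-→d9:-→d10:-→d11:-→d12:H7→d13:-→d14:-→d15:-→d16:-→d17:-→d18:-→d19:-→d20:-→d21:-→d22:-→d23:-→d24:H2 -> H2
  add 228.225.162.40/32 -> H1 at depth 32
  add 164.128.0.0/9 -> H6 at depth 9
  lookup 14.80.0.1: bits 000011100101 walk d0:-→d1:-→d2:-→d3:-→d4:-→d5:-→d6:-→d7:-→d8:-→d9:-→d10:-→d11:-→d12:H7 -> H7
  lookup 228.225.162.40: bits 11100100111000011010001000101000 walk d0:-→d1:-→d2:-→d3:-→d4:-→d5:-→d6:-→d7:-→d8:-→d9:-→d10:-→d11:-→d12:-→d13:-→d14:-→d15:-→d16:-→d17:-→d18:-→d19:-→d20:-→d21:-→d22:-→d23:-→d24:-→d25:-→d26:-→d27:-→d28:H2→d29:-→d30:-→d31:-→d32:H1 -> H1
  add 14.90.16.0/20 -> H7 at depth 20
  lookup 14.90.19.14: bits 000011100101101000010011 walk d0:-→d1:-→d2:-→d3:-→d4:-→d5:-→d6:-→d7:-→d8:-→d9:-→d10:-→d11:-→d12:H7→d13:-→d14:-→d15:-→d16:-→d17:-→d18:-→d19:-→d20:H7→d21:-→d22:-→d23:-→d24:H2 -> H2
  lookup 14.90.18.11: bits 00001110010110100001001 walk d0:-→d1:-→d2:-→d3:-→d4:-→d5:-→d6:-→d7:-→d8:-→d9:-→d10:-→d11:-→d12:H7→d13:-→d14:-→d15:-→d16:-→d17:-→d18:-→d19:-→d20:H7→d21:-→d22:-→d23:- -> H7
  add 48.0.0.0/8 -> H3 at depth 8
  add 228.225.0.0/16 -> H4 at depth 16
  add 14.0.0.0/8 -> H4 at depth 8
  add 14.90.19.0/24 -> H2 at depth 24
  add 228.0.0.0/8 -> H6 at depth 8
  add 14.80.0.0/12 -> H1 at depth 12
  del 164.128.0.0/9 (clear depth 9)
  add 228.225.160.0/22 -> H0 at depth 22

== LOOKUPS ==
["H7","H2","H7","H1","H2","H7"]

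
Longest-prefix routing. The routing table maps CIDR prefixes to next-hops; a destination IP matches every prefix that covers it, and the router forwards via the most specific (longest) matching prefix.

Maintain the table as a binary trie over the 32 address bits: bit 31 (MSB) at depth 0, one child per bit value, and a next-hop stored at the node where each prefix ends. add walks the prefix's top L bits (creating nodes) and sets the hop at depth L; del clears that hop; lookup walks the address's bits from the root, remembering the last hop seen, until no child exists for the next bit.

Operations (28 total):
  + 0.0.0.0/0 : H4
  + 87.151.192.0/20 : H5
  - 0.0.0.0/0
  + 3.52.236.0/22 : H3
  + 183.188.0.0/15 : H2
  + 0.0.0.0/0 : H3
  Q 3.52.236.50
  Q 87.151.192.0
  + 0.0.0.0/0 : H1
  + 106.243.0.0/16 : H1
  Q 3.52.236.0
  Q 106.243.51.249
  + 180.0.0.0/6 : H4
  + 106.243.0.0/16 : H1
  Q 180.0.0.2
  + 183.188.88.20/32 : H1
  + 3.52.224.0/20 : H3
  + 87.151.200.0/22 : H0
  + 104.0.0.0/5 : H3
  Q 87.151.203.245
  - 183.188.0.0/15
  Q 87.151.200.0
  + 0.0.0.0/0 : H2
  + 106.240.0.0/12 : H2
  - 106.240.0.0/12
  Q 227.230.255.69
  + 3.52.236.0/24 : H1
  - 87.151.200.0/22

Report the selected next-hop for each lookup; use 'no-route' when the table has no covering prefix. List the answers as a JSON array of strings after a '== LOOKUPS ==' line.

Trace:
  add 0.0.0.0/0 -> H4 at depth 0
  add 87.151.192.0/20 -> H5 at depth 20
  del 0.0.0.0/0 (clear depth 0)
  add 3.52.236.0/22 -> H3 at depth 22
  add 183.188.0.0/15 -> H2 at depth 15
  add 0.0.0.0/0 -> H3 at depth 0
  lookup 3.52.236.50: bits 0000001100110100111011 walk d0:H3→d1:-→d2:-→d3:-→d4:-→d5:-→d6:-→d7:-→d8:-→d9:-→d10:-→d11:-→d12:-→d13:-→d14:-→d15:-→d16:-→d17:-→d18:-→d19:-→d20:-→d21:-→d22:H3 -> H3
  lookup 87.151.192.0: bits 01010111100101111100 walk d0:H3→d1:-→d2:-→d3:-→d4:-→d5:-→d6:-→d7:-→d8:-→d9:-→d10:-→d11:-→d12:-→d13:-→d14:-→d15:-→d16:-→d17:-→d18:-→d19:-→d20:H5 -> H5
  add 0.0.0.0/0 -> H1 at depth 0
  add 106.243.0.0/16 -> H1 at depth 16
  lookup 3.52.236.0: bits 0000001100110100111011 walk d0:H1→d1:-→d2:-→d3:-→d4:-→d5:-→d6:-→d7:-→d8:-→d9:-→d10:-→d11:-→d12:-→d13:-→d14:-→d15:-→d16:-→d17:-→d18:-→d19:-→d20:-→d21:-→d22:H3 -> H3
  lookup 106.243.51.249: bits 0110101011110011 walk d0:H1→d1:-→d2:-→d3:-→d4:-→d5:-→d6:-→d7:-→d8:-→d9:-→d10:-→d11:-→d12:-→d13:-→d14:-→d15:-→d16:H1 -> H1
  add 180.0.0.0/6 -> H4 at depth 6
  add 106.243.0.0/16 -> H1 at depth 16
  lookup 180.0.0.2: bits 101101 walk d0:H1→d1:-→d2:-→d3:-→d4:-→d5:-→d6:H4 -> H4
  add 183.188.88.20/32 -> H1 at depth 32
  add 3.52.224.0/20 -> H3 at depth 20
  add 87.151.200.0/22 -> H0 at depth 22
  add 104.0.0.0/5 -> H3 at depth 5
  lookup 87.151.203.245: bits 0101011110010111110010 walk d0:H1→d1:-→d2:-→d3:-→d4:-→d5:-→d6:-→d7:-→d8:-→d9:-→d10:-→d11:-→d12:-→d13:-→d14:-→d15:-→d16:-→d17:-→d18:-→d19:-→d20:H5→d21:-→d22:H0 -> H0
  del 183.188.0.0/15 (clear depth 15)
  lookup 87.151.200.0: bits 0101011110010111110010 walk d0:H1→d1:-→d2:-→d3:-→d4:-→d5:-→d6:-→d7:-→d8:-→d9:-→d10:-→d11:-→d12:-→d13:-→d14:-→d15:-→d16:-→d17:-→d18:-→d19:-→d20:H5→d21:-→d22:H0 -> H0
  add 0.0.0.0/0 -> H2 at depth 0
  add 106.240.0.0/12 -> H2 at depth 12
  del 106.240.0.0/12 (clear depth 12)
  lookup 227.230.255.69: bits 1 walk d0:H2→d1:- -> H2
  add 3.52.236.0/24 -> H1 at depth 24
  del 87.151.200.0/22 (clear depth 22)

== LOOKUPS ==
["H3","H5","H3","H1","H4","H0","H0","H2"]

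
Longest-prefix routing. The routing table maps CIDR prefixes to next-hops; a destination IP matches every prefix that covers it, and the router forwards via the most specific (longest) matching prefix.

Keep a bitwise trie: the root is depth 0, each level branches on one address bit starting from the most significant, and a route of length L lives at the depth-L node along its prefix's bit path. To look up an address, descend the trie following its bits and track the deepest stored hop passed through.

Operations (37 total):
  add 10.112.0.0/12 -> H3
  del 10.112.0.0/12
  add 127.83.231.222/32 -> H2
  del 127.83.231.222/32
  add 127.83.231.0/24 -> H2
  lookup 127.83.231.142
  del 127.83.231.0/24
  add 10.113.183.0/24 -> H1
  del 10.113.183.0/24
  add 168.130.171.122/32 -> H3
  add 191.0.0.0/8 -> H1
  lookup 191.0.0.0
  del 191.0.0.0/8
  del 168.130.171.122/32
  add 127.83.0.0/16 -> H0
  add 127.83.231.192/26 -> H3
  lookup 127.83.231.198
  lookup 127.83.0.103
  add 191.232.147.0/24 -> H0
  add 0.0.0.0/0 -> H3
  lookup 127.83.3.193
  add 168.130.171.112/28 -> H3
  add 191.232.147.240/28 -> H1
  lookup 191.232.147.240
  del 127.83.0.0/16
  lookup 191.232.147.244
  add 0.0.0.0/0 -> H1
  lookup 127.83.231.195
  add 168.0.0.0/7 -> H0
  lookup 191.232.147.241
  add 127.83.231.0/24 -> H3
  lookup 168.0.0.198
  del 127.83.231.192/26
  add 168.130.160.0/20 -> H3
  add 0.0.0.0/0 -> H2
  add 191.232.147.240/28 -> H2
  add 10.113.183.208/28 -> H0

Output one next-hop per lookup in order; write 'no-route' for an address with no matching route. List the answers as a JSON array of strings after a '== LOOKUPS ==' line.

Trace:
  add 10.112.0.0/12 -> H3 at depth 12
  del 10.112.0.0/12 (clear depth 12)
  add 127.83.231.222/32 -> H2 at depth 32
  del 127.83.231.222/32 (clear depth 32)
  add 127.83.231.0/24 -> H2 at depth 24
  ? 127.83.231.142  path d0:-→d1:-→d2:-→d3:-→d4:-→d5:-→d6:-→d7:-→d8:-→d9:-→d10:-→d11:-→d12:-→d13:-→d14:-→d15:-→d16:-→d17:-→d18:-→d19:-→d20:-→d21:-→d22:-→d23:-→d24:H2→d25:-  best=H2
  del 127.83.231.0/24 (clear depth 24)
  add 10.113.183.0/24 -> H1 at depth 24
  del 10.113.183.0/24 (clear depth 24)
  add 168.130.171.122/32 -> H3 at depth 32
  add 191.0.0.0/8 -> H1 at depth 8
  ? 191.0.0.0  path d0:-→d1:-→d2:-→d3:-→d4:-→d5:-→d6:-→d7:-→d8:H1  best=H1
  del 191.0.0.0/8 (clear depth 8)
  del 168.130.171.122/32 (clear depth 32)
  add 127.83.0.0/16 -> H0 at depth 16
  add 127.83.231.192/26 -> H3 at depth 26
  ? 127.83.231.198  path d0:-→d1:-→d2:-→d3:-→d4:-→d5:-→d6:-→d7:-→d8:-→d9:-→d10:-→d11:-→d12:-→d13:-→d14:-→d15:-→d16:H0→d17:-→d18:-→d19:-→d20:-→d21:-→d22:-→d23:-→d24:-→d25:-→d26:H3→d27:-  best=H3
  ? 127.83.0.103  path d0:-→d1:-→d2:-→d3:-→d4:-→d5:-→d6:-→d7:-→d8:-→d9:-→d10:-→d11:-→d12:-→d13:-→d14:-→d15:-→d16:H0  best=H0
  add 191.232.147.0/24 -> H0 at depth 24
  add 0.0.0.0/0 -> H3 at depth 0
  ? 127.83.3.193  path d0:H3→d1:-→d2:-→d3:-→d4:-→d5:-→d6:-→d7:-→d8:-→d9:-→d10:-→d11:-→d12:-→d13:-→d14:-→d15:-→d16:H0  best=H0
  add 168.130.171.112/28 -> H3 at depth 28
  add 191.232.147.240/28 -> H1 at depth 28
  ? 191.232.147.240  path d0:H3→d1:-→d2:-→d3:-→d4:-→d5:-→d6:-→d7:-→d8:-→d9:-→d10:-→d11:-→d12:-→d13:-→d14:-→d15:-→d16:-→d17:-→d18:-→d19:-→d20:-→d21:-→d22:-→d23:-→d24:H0→d25:-→d26:-→d27:-→d28:H1  best=H1
  del 127.83.0.0/16 (clear depth 16)
  ? 191.232.147.244  path d0:H3→d1:-→d2:-→d3:-→d4:-→d5:-→d6:-→d7:-→d8:-→d9:-→d10:-→d11:-→d12:-→d13:-→d14:-→d15:-→d16:-→d17:-→d18:-→d19:-→d20:-→d21:-→d22:-→d23:-→d24:H0→d25:-→d26:-→d27:-→d28:H1  best=H1
  add 0.0.0.0/0 -> H1 at depth 0
  ? 127.83.231.195  path d0:H1→d1:-→d2:-→d3:-→d4:-→d5:-→d6:-→d7:-→d8:-→d9:-→d10:-→d11:-→d12:-→d13:-→d14:-→d15:-→d16:-→d17:-→d18:-→d19:-→d20:-→d21:-→d22:-→d23:-→d24:-→d25:-→d26:H3→d27:-  best=H3
  add 168.0.0.0/7 -> H0 at depth 7
  ? 191.232.147.241  path d0:H1→d1:-→d2:-→d3:-→d4:-→d5:-→d6:-→d7:-→d8:-→d9:-→d10:-→d11:-→d12:-→d13:-→d14:-→d15:-→d16:-→d17:-→d18:-→d19:-→d20:-→d21:-→d22:-→d23:-→d24:H0→d25:-→d26:-→d27:-→d28:H1  best=H1
  add 127.83.231.0/24 -> H3 at depth 24
  ? 168.0.0.198  path d0:H1→d1:-→d2:-→d3:-→d4:-→d5:-→d6:-→d7:H0→d8:-  best=H0
  del 127.83.231.192/26 (clear depth 26)
  add 168.130.160.0/20 -> H3 at depth 20
  add 0.0.0.0/0 -> H2 at depth 0
  add 191.232.147.240/28 -> H2 at depth 28
  add 10.113.183.208/28 -> H0 at depth 28

== LOOKUPS ==
["H2","H1","H3","H0","H0","H1","H1","H3","H1","H0"]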